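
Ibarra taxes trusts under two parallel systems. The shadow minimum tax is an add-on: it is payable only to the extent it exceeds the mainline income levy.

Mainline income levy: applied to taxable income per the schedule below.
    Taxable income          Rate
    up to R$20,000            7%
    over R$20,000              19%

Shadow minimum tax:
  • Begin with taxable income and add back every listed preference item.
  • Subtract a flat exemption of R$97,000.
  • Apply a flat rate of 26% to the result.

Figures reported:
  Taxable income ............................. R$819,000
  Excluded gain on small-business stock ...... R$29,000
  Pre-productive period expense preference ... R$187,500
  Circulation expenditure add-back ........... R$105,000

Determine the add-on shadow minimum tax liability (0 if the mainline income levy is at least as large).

Mainline income levy:
  R$20,000 × 7% = R$1,400
  R$799,000 × 19% = R$151,810
  → R$153,210

Shadow minimum tax:
  Adjusted income: R$819,000 + R$29,000 + R$187,500 + R$105,000 = R$1,140,500
  Less exemption R$97,000 → base R$1,043,500
  R$1,043,500 × 26% = R$271,310

Excess of shadow minimum tax over mainline income levy: R$271,310 − R$153,210 = R$118,100.

R$118,100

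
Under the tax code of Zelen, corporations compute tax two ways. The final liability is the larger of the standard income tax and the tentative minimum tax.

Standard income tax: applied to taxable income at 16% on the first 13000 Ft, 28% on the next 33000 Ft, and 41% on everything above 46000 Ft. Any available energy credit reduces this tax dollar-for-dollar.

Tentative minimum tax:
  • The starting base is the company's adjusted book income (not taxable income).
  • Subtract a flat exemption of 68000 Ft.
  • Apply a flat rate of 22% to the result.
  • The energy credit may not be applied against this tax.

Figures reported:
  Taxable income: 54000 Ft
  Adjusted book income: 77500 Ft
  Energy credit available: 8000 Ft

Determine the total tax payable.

6600 Ft

Tentative minimum tax:
  Base (adjusted book income): 77500 Ft
  Less exemption 68000 Ft → base 9500 Ft
  9500 Ft × 22% = 2090 Ft

Standard income tax:
  13000 Ft × 16% = 2080 Ft
  33000 Ft × 28% = 9240 Ft
  8000 Ft × 41% = 3280 Ft
  → 14600 Ft
  Less energy credit 8000 Ft → 6600 Ft

6600 Ft > 2090 Ft, so the standard income tax governs.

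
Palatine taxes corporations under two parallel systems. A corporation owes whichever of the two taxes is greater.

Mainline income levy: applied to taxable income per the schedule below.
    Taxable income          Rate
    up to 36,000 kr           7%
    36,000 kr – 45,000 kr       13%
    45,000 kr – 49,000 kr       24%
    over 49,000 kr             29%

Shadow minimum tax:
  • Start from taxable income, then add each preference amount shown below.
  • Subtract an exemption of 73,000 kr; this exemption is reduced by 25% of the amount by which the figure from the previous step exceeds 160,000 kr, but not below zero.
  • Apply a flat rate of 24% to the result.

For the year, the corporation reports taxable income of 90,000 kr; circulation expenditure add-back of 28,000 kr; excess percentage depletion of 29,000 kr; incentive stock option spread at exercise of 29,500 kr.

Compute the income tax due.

Mainline income levy:
  36,000 kr × 7% = 2,520 kr
  9,000 kr × 13% = 1,170 kr
  4,000 kr × 24% = 960 kr
  41,000 kr × 29% = 11,890 kr
  → 16,540 kr

Shadow minimum tax:
  Adjusted income: 90,000 kr + 28,000 kr + 29,000 kr + 29,500 kr = 176,500 kr
  Exemption: 73,000 kr − 25% × (176,500 kr − 160,000 kr) = 73,000 kr − 4,125 kr = 68,875 kr
  Base: 176,500 kr − 68,875 kr = 107,625 kr
  107,625 kr × 24% = 25,830 kr

25,830 kr > 16,540 kr, so the shadow minimum tax is the binding amount.

25,830 kr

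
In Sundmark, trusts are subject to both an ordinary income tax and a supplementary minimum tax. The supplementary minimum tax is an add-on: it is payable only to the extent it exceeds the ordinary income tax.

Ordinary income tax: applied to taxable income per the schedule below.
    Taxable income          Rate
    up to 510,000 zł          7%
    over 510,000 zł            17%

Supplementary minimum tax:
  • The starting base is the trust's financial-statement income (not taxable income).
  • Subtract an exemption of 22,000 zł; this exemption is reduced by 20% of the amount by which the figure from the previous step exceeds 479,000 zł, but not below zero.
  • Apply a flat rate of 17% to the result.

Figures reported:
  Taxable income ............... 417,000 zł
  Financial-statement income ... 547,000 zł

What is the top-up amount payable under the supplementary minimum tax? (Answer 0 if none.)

62,372 zł

Supplementary minimum tax:
  Base (financial-statement income): 547,000 zł
  Exemption: 22,000 zł − 20% × (547,000 zł − 479,000 zł) = 22,000 zł − 13,600 zł = 8,400 zł
  Base: 547,000 zł − 8,400 zł = 538,600 zł
  538,600 zł × 17% = 91,562 zł

Ordinary income tax:
  417,000 zł × 7% = 29,190 zł

Excess of supplementary minimum tax over ordinary income tax: 91,562 zł − 29,190 zł = 62,372 zł.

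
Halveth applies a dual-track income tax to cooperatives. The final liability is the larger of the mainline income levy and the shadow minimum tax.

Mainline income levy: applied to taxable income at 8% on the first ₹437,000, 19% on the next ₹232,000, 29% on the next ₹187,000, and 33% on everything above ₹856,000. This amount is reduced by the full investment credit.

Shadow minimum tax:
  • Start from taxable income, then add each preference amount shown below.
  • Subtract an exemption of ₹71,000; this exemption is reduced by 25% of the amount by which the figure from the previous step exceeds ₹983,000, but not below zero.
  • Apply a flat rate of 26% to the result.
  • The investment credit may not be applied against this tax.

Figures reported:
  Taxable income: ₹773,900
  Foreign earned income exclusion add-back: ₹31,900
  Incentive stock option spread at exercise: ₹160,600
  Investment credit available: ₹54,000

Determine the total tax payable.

₹232,804

Shadow minimum tax:
  Adjusted income: ₹773,900 + ₹31,900 + ₹160,600 = ₹966,400
  Exemption: ₹966,400 ≤ ₹983,000, so full ₹71,000 applies
  Base: ₹966,400 − ₹71,000 = ₹895,400
  ₹895,400 × 26% = ₹232,804

Mainline income levy:
  ₹437,000 × 8% = ₹34,960
  ₹232,000 × 19% = ₹44,080
  ₹104,900 × 29% = ₹30,421
  → ₹109,461
  Less investment credit ₹54,000 → ₹55,461

₹232,804 > ₹55,461, so the shadow minimum tax is the binding amount.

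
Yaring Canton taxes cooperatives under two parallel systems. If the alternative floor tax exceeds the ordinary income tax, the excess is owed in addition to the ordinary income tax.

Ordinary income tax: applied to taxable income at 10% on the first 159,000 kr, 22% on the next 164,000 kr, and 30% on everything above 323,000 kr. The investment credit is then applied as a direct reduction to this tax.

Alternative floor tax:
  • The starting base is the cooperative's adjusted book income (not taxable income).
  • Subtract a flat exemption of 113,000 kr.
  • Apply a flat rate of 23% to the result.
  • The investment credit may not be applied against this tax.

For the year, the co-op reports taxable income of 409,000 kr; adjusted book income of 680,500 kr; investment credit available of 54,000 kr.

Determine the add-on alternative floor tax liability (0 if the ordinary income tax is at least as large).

106,745 kr

Alternative floor tax:
  Base (adjusted book income): 680,500 kr
  Less exemption 113,000 kr → base 567,500 kr
  567,500 kr × 23% = 130,525 kr

Ordinary income tax:
  159,000 kr × 10% = 15,900 kr
  164,000 kr × 22% = 36,080 kr
  86,000 kr × 30% = 25,800 kr
  → 77,780 kr
  Less investment credit 54,000 kr → 23,780 kr

Excess of alternative floor tax over ordinary income tax: 130,525 kr − 23,780 kr = 106,745 kr.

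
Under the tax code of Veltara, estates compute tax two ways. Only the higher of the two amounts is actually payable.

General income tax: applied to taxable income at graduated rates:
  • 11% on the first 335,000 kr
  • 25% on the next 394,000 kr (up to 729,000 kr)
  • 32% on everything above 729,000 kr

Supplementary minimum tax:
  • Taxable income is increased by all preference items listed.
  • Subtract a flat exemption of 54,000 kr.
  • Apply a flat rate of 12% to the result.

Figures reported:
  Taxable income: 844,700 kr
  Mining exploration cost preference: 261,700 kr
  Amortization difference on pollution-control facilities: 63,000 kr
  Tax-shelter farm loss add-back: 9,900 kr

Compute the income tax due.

Supplementary minimum tax:
  Adjusted income: 844,700 kr + 261,700 kr + 63,000 kr + 9,900 kr = 1,179,300 kr
  Less exemption 54,000 kr → base 1,125,300 kr
  1,125,300 kr × 12% = 135,036 kr

General income tax:
  335,000 kr × 11% = 36,850 kr
  394,000 kr × 25% = 98,500 kr
  115,700 kr × 32% = 37,024 kr
  → 172,374 kr

172,374 kr > 135,036 kr, so the general income tax governs.

172,374 kr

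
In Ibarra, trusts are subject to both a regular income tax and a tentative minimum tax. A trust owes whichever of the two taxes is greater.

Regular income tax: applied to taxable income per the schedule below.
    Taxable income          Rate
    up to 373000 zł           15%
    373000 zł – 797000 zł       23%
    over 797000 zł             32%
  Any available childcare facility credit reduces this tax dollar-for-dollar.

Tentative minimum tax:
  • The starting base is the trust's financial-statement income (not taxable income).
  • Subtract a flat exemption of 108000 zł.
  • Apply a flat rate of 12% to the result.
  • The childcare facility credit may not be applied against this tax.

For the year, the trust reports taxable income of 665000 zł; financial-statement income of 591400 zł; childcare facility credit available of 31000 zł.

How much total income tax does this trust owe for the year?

Regular income tax:
  373000 zł × 15% = 55950 zł
  292000 zł × 23% = 67160 zł
  → 123110 zł
  Less childcare facility credit 31000 zł → 92110 zł

Tentative minimum tax:
  Base (financial-statement income): 591400 zł
  Less exemption 108000 zł → base 483400 zł
  483400 zł × 12% = 58008 zł

92110 zł > 58008 zł, so the regular income tax governs.

92110 zł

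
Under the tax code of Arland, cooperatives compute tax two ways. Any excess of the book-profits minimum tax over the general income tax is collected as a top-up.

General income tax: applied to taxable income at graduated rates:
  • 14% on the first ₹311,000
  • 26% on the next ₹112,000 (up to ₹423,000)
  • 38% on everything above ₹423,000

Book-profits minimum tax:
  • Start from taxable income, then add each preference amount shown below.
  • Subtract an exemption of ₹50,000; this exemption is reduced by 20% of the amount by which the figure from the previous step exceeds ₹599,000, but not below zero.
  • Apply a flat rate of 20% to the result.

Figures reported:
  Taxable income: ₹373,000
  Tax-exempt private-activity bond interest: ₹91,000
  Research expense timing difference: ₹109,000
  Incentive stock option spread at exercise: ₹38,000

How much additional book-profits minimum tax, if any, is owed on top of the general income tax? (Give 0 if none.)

General income tax:
  ₹311,000 × 14% = ₹43,540
  ₹62,000 × 26% = ₹16,120
  → ₹59,660

Book-profits minimum tax:
  Adjusted income: ₹373,000 + ₹91,000 + ₹109,000 + ₹38,000 = ₹611,000
  Exemption: ₹50,000 − 20% × (₹611,000 − ₹599,000) = ₹50,000 − ₹2,400 = ₹47,600
  Base: ₹611,000 − ₹47,600 = ₹563,400
  ₹563,400 × 20% = ₹112,680

Excess of book-profits minimum tax over general income tax: ₹112,680 − ₹59,660 = ₹53,020.

₹53,020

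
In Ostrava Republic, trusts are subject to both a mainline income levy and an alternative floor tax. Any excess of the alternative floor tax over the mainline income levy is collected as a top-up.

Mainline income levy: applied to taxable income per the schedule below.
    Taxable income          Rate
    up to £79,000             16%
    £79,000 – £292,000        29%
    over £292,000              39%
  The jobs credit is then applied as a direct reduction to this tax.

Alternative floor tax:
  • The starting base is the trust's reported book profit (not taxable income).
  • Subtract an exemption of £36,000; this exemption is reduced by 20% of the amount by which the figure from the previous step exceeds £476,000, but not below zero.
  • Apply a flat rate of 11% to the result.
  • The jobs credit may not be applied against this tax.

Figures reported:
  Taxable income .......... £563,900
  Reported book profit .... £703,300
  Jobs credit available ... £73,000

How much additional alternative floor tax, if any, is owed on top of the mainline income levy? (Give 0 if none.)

Mainline income levy:
  £79,000 × 16% = £12,640
  £213,000 × 29% = £61,770
  £271,900 × 39% = £106,041
  → £180,451
  Less jobs credit £73,000 → £107,451

Alternative floor tax:
  Base (reported book profit): £703,300
  Exemption: 20% × (£703,300 − £476,000) = £45,460 ≥ £36,000, so the exemption is fully phased out
  Base: £703,300 − £0 = £703,300
  £703,300 × 11% = £77,363

£77,363 ≤ £107,451, so no add-on is due.

£0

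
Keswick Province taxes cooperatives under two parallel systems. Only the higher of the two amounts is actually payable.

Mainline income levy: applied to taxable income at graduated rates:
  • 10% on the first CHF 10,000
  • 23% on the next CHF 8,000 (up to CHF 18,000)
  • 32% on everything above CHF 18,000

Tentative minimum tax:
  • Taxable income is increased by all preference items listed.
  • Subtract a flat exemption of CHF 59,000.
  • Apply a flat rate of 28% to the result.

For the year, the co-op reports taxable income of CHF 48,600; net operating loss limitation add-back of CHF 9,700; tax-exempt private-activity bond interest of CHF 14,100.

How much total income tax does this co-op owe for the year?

CHF 12,632

Tentative minimum tax:
  Adjusted income: CHF 48,600 + CHF 9,700 + CHF 14,100 = CHF 72,400
  Less exemption CHF 59,000 → base CHF 13,400
  CHF 13,400 × 28% = CHF 3,752

Mainline income levy:
  CHF 10,000 × 10% = CHF 1,000
  CHF 8,000 × 23% = CHF 1,840
  CHF 30,600 × 32% = CHF 9,792
  → CHF 12,632

CHF 12,632 > CHF 3,752, so the mainline income levy governs.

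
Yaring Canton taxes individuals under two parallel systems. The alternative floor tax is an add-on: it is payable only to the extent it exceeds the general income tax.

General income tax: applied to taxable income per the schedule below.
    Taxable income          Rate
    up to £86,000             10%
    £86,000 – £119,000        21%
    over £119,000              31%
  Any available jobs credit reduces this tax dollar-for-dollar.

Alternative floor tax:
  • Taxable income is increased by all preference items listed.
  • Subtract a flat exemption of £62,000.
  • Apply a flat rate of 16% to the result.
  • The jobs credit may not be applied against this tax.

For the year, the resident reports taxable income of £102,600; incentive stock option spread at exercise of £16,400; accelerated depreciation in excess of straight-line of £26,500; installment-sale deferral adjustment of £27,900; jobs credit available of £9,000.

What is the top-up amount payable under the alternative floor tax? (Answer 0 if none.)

Alternative floor tax:
  Adjusted income: £102,600 + £16,400 + £26,500 + £27,900 = £173,400
  Less exemption £62,000 → base £111,400
  £111,400 × 16% = £17,824

General income tax:
  £86,000 × 10% = £8,600
  £16,600 × 21% = £3,486
  → £12,086
  Less jobs credit £9,000 → £3,086

Excess of alternative floor tax over general income tax: £17,824 − £3,086 = £14,738.

£14,738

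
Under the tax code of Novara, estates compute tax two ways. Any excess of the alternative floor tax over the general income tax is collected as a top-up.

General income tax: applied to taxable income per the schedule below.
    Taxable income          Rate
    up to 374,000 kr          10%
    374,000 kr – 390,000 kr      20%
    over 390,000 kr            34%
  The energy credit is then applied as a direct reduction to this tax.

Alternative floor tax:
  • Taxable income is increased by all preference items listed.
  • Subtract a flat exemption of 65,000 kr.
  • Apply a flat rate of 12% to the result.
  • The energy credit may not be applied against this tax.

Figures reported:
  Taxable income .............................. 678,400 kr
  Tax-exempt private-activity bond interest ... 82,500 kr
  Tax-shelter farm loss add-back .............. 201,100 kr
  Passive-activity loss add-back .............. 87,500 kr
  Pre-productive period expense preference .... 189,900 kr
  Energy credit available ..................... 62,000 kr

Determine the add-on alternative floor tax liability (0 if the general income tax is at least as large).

Alternative floor tax:
  Adjusted income: 678,400 kr + 82,500 kr + 201,100 kr + 87,500 kr + 189,900 kr = 1,239,400 kr
  Less exemption 65,000 kr → base 1,174,400 kr
  1,174,400 kr × 12% = 140,928 kr

General income tax:
  374,000 kr × 10% = 37,400 kr
  16,000 kr × 20% = 3,200 kr
  288,400 kr × 34% = 98,056 kr
  → 138,656 kr
  Less energy credit 62,000 kr → 76,656 kr

Excess of alternative floor tax over general income tax: 140,928 kr − 76,656 kr = 64,272 kr.

64,272 kr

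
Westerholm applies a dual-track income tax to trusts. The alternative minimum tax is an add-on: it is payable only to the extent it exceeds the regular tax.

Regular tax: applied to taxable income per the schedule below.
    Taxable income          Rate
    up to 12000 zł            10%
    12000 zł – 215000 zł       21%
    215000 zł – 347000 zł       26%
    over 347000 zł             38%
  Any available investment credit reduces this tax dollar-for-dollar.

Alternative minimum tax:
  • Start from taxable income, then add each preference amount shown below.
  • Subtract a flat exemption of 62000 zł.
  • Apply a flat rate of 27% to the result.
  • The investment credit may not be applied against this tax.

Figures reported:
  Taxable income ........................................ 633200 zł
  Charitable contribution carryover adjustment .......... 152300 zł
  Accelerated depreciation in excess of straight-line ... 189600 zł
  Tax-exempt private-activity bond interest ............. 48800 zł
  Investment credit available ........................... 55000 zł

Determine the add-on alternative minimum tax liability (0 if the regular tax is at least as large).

Regular tax:
  12000 zł × 10% = 1200 zł
  203000 zł × 21% = 42630 zł
  132000 zł × 26% = 34320 zł
  286200 zł × 38% = 108756 zł
  → 186906 zł
  Less investment credit 55000 zł → 131906 zł

Alternative minimum tax:
  Adjusted income: 633200 zł + 152300 zł + 189600 zł + 48800 zł = 1023900 zł
  Less exemption 62000 zł → base 961900 zł
  961900 zł × 27% = 259713 zł

Excess of alternative minimum tax over regular tax: 259713 zł − 131906 zł = 127807 zł.

127807 zł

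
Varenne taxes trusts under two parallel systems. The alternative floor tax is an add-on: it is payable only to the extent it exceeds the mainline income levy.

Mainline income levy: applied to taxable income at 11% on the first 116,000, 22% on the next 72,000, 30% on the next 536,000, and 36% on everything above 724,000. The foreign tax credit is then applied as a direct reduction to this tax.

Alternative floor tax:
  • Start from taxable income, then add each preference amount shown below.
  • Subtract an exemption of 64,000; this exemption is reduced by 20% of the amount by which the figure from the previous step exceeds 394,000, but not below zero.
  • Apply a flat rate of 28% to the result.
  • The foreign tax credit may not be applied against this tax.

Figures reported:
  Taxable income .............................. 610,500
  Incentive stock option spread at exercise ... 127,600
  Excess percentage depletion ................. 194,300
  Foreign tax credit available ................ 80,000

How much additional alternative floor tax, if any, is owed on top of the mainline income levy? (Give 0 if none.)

185,722

Alternative floor tax:
  Adjusted income: 610,500 + 127,600 + 194,300 = 932,400
  Exemption: 20% × (932,400 − 394,000) = 107,680 ≥ 64,000, so the exemption is fully phased out
  Base: 932,400 − 0 = 932,400
  932,400 × 28% = 261,072

Mainline income levy:
  116,000 × 11% = 12,760
  72,000 × 22% = 15,840
  422,500 × 30% = 126,750
  → 155,350
  Less foreign tax credit 80,000 → 75,350

Excess of alternative floor tax over mainline income levy: 261,072 − 75,350 = 185,722.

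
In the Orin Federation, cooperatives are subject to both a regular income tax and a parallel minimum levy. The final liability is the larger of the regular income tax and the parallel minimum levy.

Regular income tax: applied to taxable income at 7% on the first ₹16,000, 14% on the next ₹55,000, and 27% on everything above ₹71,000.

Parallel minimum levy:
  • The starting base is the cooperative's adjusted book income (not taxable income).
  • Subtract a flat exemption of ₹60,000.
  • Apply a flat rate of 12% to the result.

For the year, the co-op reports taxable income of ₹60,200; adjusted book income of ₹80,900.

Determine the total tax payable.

Parallel minimum levy:
  Base (adjusted book income): ₹80,900
  Less exemption ₹60,000 → base ₹20,900
  ₹20,900 × 12% = ₹2,508

Regular income tax:
  ₹16,000 × 7% = ₹1,120
  ₹44,200 × 14% = ₹6,188
  → ₹7,308

₹7,308 > ₹2,508, so the regular income tax governs.

₹7,308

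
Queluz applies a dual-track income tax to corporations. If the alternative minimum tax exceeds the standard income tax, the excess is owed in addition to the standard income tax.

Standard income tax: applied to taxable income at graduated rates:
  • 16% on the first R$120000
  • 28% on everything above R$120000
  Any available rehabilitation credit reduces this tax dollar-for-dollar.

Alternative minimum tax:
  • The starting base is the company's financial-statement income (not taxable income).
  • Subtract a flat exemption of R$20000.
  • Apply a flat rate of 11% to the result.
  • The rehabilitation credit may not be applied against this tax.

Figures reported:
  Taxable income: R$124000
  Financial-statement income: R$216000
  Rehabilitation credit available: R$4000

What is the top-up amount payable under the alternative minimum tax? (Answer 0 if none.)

Alternative minimum tax:
  Base (financial-statement income): R$216000
  Less exemption R$20000 → base R$196000
  R$196000 × 11% = R$21560

Standard income tax:
  R$120000 × 16% = R$19200
  R$4000 × 28% = R$1120
  → R$20320
  Less rehabilitation credit R$4000 → R$16320

Excess of alternative minimum tax over standard income tax: R$21560 − R$16320 = R$5240.

R$5240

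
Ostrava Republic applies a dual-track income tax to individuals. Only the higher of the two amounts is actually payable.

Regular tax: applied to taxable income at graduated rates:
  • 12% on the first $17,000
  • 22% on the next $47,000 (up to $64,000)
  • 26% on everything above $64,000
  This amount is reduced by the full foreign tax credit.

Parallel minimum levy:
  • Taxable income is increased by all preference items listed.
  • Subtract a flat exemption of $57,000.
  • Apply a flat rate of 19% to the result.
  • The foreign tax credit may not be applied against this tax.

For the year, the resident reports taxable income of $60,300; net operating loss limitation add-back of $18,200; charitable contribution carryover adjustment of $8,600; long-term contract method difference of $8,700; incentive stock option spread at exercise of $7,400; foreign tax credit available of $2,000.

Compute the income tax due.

Regular tax:
  $17,000 × 12% = $2,040
  $43,300 × 22% = $9,526
  → $11,566
  Less foreign tax credit $2,000 → $9,566

Parallel minimum levy:
  Adjusted income: $60,300 + $18,200 + $8,600 + $8,700 + $7,400 = $103,200
  Less exemption $57,000 → base $46,200
  $46,200 × 19% = $8,778

$9,566 > $8,778, so the regular tax governs.

$9,566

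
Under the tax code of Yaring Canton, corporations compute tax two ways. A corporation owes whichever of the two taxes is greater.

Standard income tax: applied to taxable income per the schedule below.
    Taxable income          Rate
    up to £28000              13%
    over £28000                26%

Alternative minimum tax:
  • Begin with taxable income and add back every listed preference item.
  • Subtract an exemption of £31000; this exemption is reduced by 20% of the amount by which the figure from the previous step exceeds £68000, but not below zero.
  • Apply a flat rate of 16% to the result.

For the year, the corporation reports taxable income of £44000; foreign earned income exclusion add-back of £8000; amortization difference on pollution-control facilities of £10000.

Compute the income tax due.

£7800

Standard income tax:
  £28000 × 13% = £3640
  £16000 × 26% = £4160
  → £7800

Alternative minimum tax:
  Adjusted income: £44000 + £8000 + £10000 = £62000
  Exemption: £62000 ≤ £68000, so full £31000 applies
  Base: £62000 − £31000 = £31000
  £31000 × 16% = £4960

£7800 > £4960, so the standard income tax governs.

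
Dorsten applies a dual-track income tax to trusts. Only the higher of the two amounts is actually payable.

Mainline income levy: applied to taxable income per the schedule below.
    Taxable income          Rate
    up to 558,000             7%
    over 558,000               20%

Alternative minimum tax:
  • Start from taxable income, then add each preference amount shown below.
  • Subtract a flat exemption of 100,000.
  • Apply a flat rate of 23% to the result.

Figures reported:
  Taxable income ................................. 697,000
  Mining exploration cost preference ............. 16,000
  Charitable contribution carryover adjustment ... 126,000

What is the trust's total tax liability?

169,970

Mainline income levy:
  558,000 × 7% = 39,060
  139,000 × 20% = 27,800
  → 66,860

Alternative minimum tax:
  Adjusted income: 697,000 + 16,000 + 126,000 = 839,000
  Less exemption 100,000 → base 739,000
  739,000 × 23% = 169,970

169,970 > 66,860, so the alternative minimum tax is the binding amount.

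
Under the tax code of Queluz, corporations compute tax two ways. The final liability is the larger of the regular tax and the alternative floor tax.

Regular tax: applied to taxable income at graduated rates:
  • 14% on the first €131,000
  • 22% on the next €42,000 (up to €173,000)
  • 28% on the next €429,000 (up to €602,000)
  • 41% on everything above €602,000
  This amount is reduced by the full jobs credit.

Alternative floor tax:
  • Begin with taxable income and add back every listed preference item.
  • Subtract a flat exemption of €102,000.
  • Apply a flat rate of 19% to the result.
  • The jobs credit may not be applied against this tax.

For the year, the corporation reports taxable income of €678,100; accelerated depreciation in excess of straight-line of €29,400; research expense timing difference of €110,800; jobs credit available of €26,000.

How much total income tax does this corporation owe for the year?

Regular tax:
  €131,000 × 14% = €18,340
  €42,000 × 22% = €9,240
  €429,000 × 28% = €120,120
  €76,100 × 41% = €31,201
  → €178,901
  Less jobs credit €26,000 → €152,901

Alternative floor tax:
  Adjusted income: €678,100 + €29,400 + €110,800 = €818,300
  Less exemption €102,000 → base €716,300
  €716,300 × 19% = €136,097

€152,901 > €136,097, so the regular tax governs.

€152,901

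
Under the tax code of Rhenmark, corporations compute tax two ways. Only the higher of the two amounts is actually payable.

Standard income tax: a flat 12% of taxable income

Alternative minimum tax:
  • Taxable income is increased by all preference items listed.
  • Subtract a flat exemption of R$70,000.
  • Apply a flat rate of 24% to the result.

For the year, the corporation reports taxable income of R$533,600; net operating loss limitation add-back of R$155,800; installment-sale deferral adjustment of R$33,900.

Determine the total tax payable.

R$156,792

Standard income tax:
  R$533,600 × 12% = R$64,032

Alternative minimum tax:
  Adjusted income: R$533,600 + R$155,800 + R$33,900 = R$723,300
  Less exemption R$70,000 → base R$653,300
  R$653,300 × 24% = R$156,792

R$156,792 > R$64,032, so the alternative minimum tax is the binding amount.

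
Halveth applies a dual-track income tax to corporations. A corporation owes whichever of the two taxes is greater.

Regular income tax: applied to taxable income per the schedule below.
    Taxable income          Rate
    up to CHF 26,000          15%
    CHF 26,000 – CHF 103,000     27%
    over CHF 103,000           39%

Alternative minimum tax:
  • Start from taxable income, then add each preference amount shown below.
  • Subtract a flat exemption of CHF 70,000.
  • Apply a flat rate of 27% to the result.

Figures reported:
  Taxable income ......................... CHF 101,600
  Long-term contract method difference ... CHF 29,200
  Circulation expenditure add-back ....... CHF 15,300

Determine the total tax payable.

CHF 24,312

Alternative minimum tax:
  Adjusted income: CHF 101,600 + CHF 29,200 + CHF 15,300 = CHF 146,100
  Less exemption CHF 70,000 → base CHF 76,100
  CHF 76,100 × 27% = CHF 20,547

Regular income tax:
  CHF 26,000 × 15% = CHF 3,900
  CHF 75,600 × 27% = CHF 20,412
  → CHF 24,312

CHF 24,312 > CHF 20,547, so the regular income tax governs.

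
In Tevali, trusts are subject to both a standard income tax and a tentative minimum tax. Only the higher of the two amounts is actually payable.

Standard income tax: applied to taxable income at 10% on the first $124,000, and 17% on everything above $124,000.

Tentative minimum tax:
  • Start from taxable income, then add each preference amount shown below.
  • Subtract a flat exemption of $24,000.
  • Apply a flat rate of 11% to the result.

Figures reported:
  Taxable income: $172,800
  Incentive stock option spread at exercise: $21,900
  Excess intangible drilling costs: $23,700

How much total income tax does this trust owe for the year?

$21,384

Tentative minimum tax:
  Adjusted income: $172,800 + $21,900 + $23,700 = $218,400
  Less exemption $24,000 → base $194,400
  $194,400 × 11% = $21,384

Standard income tax:
  $124,000 × 10% = $12,400
  $48,800 × 17% = $8,296
  → $20,696

$21,384 > $20,696, so the tentative minimum tax is the binding amount.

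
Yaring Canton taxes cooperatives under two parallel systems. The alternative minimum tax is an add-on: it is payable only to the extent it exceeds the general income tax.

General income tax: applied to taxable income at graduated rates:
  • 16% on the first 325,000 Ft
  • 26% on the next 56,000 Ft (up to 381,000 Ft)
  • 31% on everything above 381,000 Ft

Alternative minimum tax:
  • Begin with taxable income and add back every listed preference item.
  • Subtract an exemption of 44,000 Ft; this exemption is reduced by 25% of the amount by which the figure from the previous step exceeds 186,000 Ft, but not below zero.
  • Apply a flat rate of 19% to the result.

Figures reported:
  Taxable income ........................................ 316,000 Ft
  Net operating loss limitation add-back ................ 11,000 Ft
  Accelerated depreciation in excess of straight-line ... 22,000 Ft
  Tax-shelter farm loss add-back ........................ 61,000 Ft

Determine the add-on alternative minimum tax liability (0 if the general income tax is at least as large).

27,340 Ft

Alternative minimum tax:
  Adjusted income: 316,000 Ft + 11,000 Ft + 22,000 Ft + 61,000 Ft = 410,000 Ft
  Exemption: 25% × (410,000 Ft − 186,000 Ft) = 56,000 Ft ≥ 44,000 Ft, so the exemption is fully phased out
  Base: 410,000 Ft − 0 Ft = 410,000 Ft
  410,000 Ft × 19% = 77,900 Ft

General income tax:
  316,000 Ft × 16% = 50,560 Ft

Excess of alternative minimum tax over general income tax: 77,900 Ft − 50,560 Ft = 27,340 Ft.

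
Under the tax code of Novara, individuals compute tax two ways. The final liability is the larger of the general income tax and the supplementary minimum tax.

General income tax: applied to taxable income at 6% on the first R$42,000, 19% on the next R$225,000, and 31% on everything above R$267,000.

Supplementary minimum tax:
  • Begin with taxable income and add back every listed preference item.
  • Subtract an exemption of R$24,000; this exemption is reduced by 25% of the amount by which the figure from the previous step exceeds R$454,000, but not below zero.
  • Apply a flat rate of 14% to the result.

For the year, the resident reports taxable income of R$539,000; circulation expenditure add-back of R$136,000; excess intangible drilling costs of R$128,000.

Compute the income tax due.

Supplementary minimum tax:
  Adjusted income: R$539,000 + R$136,000 + R$128,000 = R$803,000
  Exemption: 25% × (R$803,000 − R$454,000) = R$87,250 ≥ R$24,000, so the exemption is fully phased out
  Base: R$803,000 − R$0 = R$803,000
  R$803,000 × 14% = R$112,420

General income tax:
  R$42,000 × 6% = R$2,520
  R$225,000 × 19% = R$42,750
  R$272,000 × 31% = R$84,320
  → R$129,590

R$129,590 > R$112,420, so the general income tax governs.

R$129,590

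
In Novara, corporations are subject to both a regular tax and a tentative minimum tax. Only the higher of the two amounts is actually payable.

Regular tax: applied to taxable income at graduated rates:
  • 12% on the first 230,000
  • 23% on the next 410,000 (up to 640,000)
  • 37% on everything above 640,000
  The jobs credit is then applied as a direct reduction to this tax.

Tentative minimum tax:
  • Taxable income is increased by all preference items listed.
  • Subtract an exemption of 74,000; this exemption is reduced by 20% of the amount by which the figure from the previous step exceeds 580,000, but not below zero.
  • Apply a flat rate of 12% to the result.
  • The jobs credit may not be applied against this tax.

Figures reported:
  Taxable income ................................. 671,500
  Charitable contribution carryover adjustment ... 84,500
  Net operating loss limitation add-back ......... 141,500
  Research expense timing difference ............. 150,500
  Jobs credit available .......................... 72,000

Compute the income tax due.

125,760

Tentative minimum tax:
  Adjusted income: 671,500 + 84,500 + 141,500 + 150,500 = 1,048,000
  Exemption: 20% × (1,048,000 − 580,000) = 93,600 ≥ 74,000, so the exemption is fully phased out
  Base: 1,048,000 − 0 = 1,048,000
  1,048,000 × 12% = 125,760

Regular tax:
  230,000 × 12% = 27,600
  410,000 × 23% = 94,300
  31,500 × 37% = 11,655
  → 133,555
  Less jobs credit 72,000 → 61,555

125,760 > 61,555, so the tentative minimum tax is the binding amount.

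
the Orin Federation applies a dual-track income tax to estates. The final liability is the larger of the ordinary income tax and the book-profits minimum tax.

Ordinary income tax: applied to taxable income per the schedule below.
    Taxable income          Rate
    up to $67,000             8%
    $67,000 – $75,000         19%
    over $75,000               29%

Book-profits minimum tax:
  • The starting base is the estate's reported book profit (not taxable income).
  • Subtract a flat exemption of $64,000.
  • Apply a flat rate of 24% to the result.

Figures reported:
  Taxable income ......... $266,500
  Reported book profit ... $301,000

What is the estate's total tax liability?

Book-profits minimum tax:
  Base (reported book profit): $301,000
  Less exemption $64,000 → base $237,000
  $237,000 × 24% = $56,880

Ordinary income tax:
  $67,000 × 8% = $5,360
  $8,000 × 19% = $1,520
  $191,500 × 29% = $55,535
  → $62,415

$62,415 > $56,880, so the ordinary income tax governs.

$62,415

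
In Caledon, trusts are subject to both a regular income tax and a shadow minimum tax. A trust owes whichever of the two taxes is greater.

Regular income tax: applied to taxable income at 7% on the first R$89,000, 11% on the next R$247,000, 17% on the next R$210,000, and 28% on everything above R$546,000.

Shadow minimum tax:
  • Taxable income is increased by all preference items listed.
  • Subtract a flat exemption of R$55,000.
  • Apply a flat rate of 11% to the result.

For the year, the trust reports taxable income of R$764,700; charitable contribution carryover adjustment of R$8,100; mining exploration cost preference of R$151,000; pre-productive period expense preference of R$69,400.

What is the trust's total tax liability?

Shadow minimum tax:
  Adjusted income: R$764,700 + R$8,100 + R$151,000 + R$69,400 = R$993,200
  Less exemption R$55,000 → base R$938,200
  R$938,200 × 11% = R$103,202

Regular income tax:
  R$89,000 × 7% = R$6,230
  R$247,000 × 11% = R$27,170
  R$210,000 × 17% = R$35,700
  R$218,700 × 28% = R$61,236
  → R$130,336

R$130,336 > R$103,202, so the regular income tax governs.

R$130,336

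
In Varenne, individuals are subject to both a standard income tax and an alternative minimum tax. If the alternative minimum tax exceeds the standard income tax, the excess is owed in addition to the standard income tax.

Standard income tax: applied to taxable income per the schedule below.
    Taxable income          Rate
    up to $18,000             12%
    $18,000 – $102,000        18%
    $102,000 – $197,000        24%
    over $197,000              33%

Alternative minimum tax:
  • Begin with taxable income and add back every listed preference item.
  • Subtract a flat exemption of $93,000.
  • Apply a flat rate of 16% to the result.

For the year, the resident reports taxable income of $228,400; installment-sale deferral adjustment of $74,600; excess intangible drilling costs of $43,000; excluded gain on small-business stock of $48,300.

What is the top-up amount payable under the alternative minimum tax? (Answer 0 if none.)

$0

Standard income tax:
  $18,000 × 12% = $2,160
  $84,000 × 18% = $15,120
  $95,000 × 24% = $22,800
  $31,400 × 33% = $10,362
  → $50,442

Alternative minimum tax:
  Adjusted income: $228,400 + $74,600 + $43,000 + $48,300 = $394,300
  Less exemption $93,000 → base $301,300
  $301,300 × 16% = $48,208

$48,208 ≤ $50,442, so no add-on is due.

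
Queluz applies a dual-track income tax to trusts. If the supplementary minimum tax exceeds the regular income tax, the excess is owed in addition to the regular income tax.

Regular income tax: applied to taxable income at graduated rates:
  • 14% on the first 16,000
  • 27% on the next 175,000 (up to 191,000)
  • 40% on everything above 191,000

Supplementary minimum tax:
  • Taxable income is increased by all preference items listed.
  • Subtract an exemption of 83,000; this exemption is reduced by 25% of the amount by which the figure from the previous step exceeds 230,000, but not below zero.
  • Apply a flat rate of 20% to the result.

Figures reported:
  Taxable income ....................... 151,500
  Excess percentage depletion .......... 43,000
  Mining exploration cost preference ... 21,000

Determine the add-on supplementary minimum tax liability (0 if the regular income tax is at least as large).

0

Regular income tax:
  16,000 × 14% = 2,240
  135,500 × 27% = 36,585
  → 38,825

Supplementary minimum tax:
  Adjusted income: 151,500 + 43,000 + 21,000 = 215,500
  Exemption: 215,500 ≤ 230,000, so full 83,000 applies
  Base: 215,500 − 83,000 = 132,500
  132,500 × 20% = 26,500

26,500 ≤ 38,825, so no add-on is due.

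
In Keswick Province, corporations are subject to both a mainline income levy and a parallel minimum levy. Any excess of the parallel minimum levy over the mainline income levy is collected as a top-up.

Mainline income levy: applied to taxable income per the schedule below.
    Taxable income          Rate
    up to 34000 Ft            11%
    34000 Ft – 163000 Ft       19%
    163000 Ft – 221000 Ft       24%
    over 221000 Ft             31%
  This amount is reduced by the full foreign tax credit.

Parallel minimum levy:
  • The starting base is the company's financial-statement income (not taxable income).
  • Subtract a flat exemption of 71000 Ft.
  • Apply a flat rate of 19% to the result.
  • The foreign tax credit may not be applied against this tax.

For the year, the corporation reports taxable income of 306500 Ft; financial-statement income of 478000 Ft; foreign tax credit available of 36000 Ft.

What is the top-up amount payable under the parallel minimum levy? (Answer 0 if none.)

44655 Ft

Mainline income levy:
  34000 Ft × 11% = 3740 Ft
  129000 Ft × 19% = 24510 Ft
  58000 Ft × 24% = 13920 Ft
  85500 Ft × 31% = 26505 Ft
  → 68675 Ft
  Less foreign tax credit 36000 Ft → 32675 Ft

Parallel minimum levy:
  Base (financial-statement income): 478000 Ft
  Less exemption 71000 Ft → base 407000 Ft
  407000 Ft × 19% = 77330 Ft

Excess of parallel minimum levy over mainline income levy: 77330 Ft − 32675 Ft = 44655 Ft.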